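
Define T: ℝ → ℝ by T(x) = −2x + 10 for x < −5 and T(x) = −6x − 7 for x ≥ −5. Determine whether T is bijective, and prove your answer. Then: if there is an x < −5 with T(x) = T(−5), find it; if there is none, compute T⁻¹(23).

Both pieces are strictly decreasing (slopes −2 and −6), so each is injective on its own interval.
The left piece maps (−∞, −5) onto (20, ∞); the right piece maps [−5, ∞) onto (−∞, 23].
These images overlap. In particular T(−5) = 23 (right piece), and solving −2x + 10 = 23 on the left piece gives x = −13/2 < −5.
So T(−13/2) = T(−5) with −13/2 ≠ −5, and T is not injective, hence not bijective. This x = −13/2 is the requested value below −5.

-13/2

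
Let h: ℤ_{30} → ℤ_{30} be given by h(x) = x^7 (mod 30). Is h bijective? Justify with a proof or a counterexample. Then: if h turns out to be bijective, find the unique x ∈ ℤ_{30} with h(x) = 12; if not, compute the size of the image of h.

18

Computing x^7 mod 30 for each x (by repeated squaring, reducing mod 30 at every step), the values h(0), h(1), …, h(29) are: 0, 1, 8, 27, 4, 5, 6, 13, 2, 9, 10, 11, 18, 7, 14, 15, 16, 23, 12, 19, 20, 21, 28, 17, 24, 25, 26, 3, 22, 29.
Every element of ℤ_{30} appears exactly once in this list, so h is a bijection, and in particular bijective.
Since h is bijective, we read off the preimage of 12 from the same table: h(18) = 12, so h⁻¹(12) = 18.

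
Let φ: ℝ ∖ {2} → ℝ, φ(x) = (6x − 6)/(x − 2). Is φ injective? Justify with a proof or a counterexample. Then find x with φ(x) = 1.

4/5

Suppose φ(s) = φ(t). Cross-multiplying: (6s − 6)(t − 2) = (6t − 6)(s − 2).
Expanding both sides and cancelling the symmetric terms leaves −6·(s − t) = 0. Since −6 ≠ 0, s = t. So φ is injective.
Solving φ(x) = 1: cross-multiplying gives 6x − 6 = 1(x − 2), which rearranges to 5x = 4, so x = 4/5.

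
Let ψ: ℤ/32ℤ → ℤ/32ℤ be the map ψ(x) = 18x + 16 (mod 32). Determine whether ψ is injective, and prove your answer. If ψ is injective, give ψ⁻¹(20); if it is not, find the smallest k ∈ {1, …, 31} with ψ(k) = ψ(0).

Recall: injectivity means: for all x_1, x_2 in the domain, ψ(x_1) = ψ(x_2) implies x_1 = x_2.
We have gcd(18, 32) = 2 > 1. Taking x_1 = 0 and x_2 = 16: ψ(0) = 16 and ψ(16) = 18·16 + 16 = 304 ≡ 16 (mod 32).
So ψ(0) = ψ(16) while 0 ≠ 16, so ψ is not injective.
Since ψ is not injective, we find the least positive k with ψ(k) = ψ(0): this means 18k ≡ 0 (mod 32), i.e. 32 ∣ 18k. Since gcd(18, 32) = 2, dividing through by 2 this holds exactly when 16 ∣ 9k, and as gcd(9, 16) = 1, exactly when 16 ∣ k.
The smallest positive such k is 16.

16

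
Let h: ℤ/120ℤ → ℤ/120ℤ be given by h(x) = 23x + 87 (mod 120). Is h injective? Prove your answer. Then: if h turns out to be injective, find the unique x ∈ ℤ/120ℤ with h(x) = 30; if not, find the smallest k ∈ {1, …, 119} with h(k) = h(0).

By definition, h is injective when h(s) = h(t) forces s = t.
Suppose h(s) = h(t) in ℤ/120ℤ. Then 23s + 87 ≡ 23t + 87 (mod 120), hence 23(s − t) ≡ 0 (mod 120).
Since gcd(23, 120) = 1, 23 is invertible modulo 120, hence s − t ≡ 0 (mod 120), i.e. s = t.
Therefore h is injective.
We now compute 23⁻¹ mod 120 explicitly. Euclid's algorithm: 120 = 5·23 + 5, 23 = 4·5 + 3, 5 = 1·3 + 2, 3 = 1·2 + 1; back-substituting gives 1 = 47·23 − 9·120, so 23⁻¹ ≡ 47 (mod 120).
Since h is injective, we compute h⁻¹(30): solve 23x + 87 ≡ 30 (mod 120), i.e. 23x ≡ 63 (mod 120).
Multiplying by 23⁻¹ = 47 gives x ≡ 47·63 = 2961 = 24·120 + 81 ≡ 81 (mod 120).
Check: h(81) = 23·81 + 87 = 1950 = 16·120 + 30 ≡ 30 (mod 120).

81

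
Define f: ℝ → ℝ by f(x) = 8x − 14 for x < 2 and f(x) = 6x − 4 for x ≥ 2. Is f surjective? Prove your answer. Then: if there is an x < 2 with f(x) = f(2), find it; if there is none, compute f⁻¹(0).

7/4

Both pieces are strictly increasing (slopes 8 and 6), so each is injective on its own interval.
The left piece maps (−∞, 2) onto (−∞, 2); the right piece maps [2, ∞) onto [8, ∞).
The union (−∞, 2) ∪ [8, ∞) omits the interval between 2 and 8; in particular 2 has no preimage. So f is not surjective.
Because the two images are disjoint, no x < 2 has f(x) = f(2), so we compute f⁻¹(0): 0 lies in (−∞, 2), so solve 8x − 14 = 0: x = (0 + 14)/8 = 7/4.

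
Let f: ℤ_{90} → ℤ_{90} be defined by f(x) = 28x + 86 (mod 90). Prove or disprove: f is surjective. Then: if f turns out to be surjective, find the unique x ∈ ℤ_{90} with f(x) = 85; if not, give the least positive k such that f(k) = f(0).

45

Since gcd(28, 90) = 2, we have 28x ≡ 0 (mod 2) for all x, so f(x) ≡ 0 (mod 2).
But 1 ≢ 0 (mod 2), so 1 ∈ ℤ_{90} has no preimage. Therefore f is not surjective.
Since f is not surjective, we find the least positive k with f(k) = f(0): this means 28k ≡ 0 (mod 90), i.e. 90 ∣ 28k. Since gcd(28, 90) = 2, dividing through by 2 this holds exactly when 45 ∣ 14k, and as gcd(14, 45) = 1, exactly when 45 ∣ k.
The smallest positive such k is 45.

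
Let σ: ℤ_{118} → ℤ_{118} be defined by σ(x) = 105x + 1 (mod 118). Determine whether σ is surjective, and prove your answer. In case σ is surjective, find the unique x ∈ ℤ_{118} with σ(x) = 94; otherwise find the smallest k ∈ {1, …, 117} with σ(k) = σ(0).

11

By definition, surjectivity means every element of the codomain has a preimage under σ.
Since gcd(105, 118) = 1, 105 is invertible modulo 118. Euclid's algorithm: 118 = 1·105 + 13, 105 = 8·13 + 1; back-substituting gives 1 = 9·105 − 8·118, so 105⁻¹ ≡ 9 (mod 118).
Then y ↦ 9(y − 1) is a two-sided inverse to σ, so every y ∈ ℤ_{118} has a preimage.
Hence σ is surjective.
Since σ is surjective, we find σ⁻¹(94): we need 105x ≡ 94 − 1 ≡ 93 (mod 118). Using 105⁻¹ = 9: x ≡ 9·93 = 837 = 7·118 + 11, so x = 11.
Check: σ(11) = 105·11 + 1 = 1156 = 9·118 + 94 ≡ 94 (mod 118).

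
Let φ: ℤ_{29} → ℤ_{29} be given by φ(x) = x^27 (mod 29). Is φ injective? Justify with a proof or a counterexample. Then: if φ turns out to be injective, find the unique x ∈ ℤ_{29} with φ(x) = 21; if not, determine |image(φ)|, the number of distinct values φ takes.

18

Since 29 is prime, the nonzero elements of ℤ_{29} form a cyclic group of order 28.
As gcd(27, 28) = 1, raising to the 27th power is a bijection on this group: if u^27 ≡ v^27 then (uv^{−1})^27 = 1, and the only element of order dividing gcd(27, 28) = 1 is 1, so u = v.
With φ(0) = 0 this makes φ injective on all of ℤ_{29}, hence bijective (finite equal-size domain and codomain). In particular φ is injective.
Since φ is injective, we find the preimage of 21. The inverse of x ↦ x^27 on (ℤ_{29})^× is x ↦ x^27, because 27·27 = 729 = 26·28 + 1 ≡ 1 (mod 28) and x^{28} = 1 for x ≠ 0 (Fermat). So φ⁻¹(21) = 21^27 mod 29.
Repeated squaring mod 29: 21^1 ≡ 21, 21^2 ≡ 21² = 441 ≡ 6, 21^4 ≡ 6² = 36 ≡ 7, 21^8 ≡ 7² = 49 ≡ 20, 21^16 ≡ 20² = 400 ≡ 23. Since 27 = 16 + 8 + 2 + 1, 21^27 ≡ 23·20·6·21: 23·20 = 460 ≡ 25, then 25·6 = 150 ≡ 5, then 5·21 = 105 ≡ 18. So 21^27 ≡ 18 (mod 29).
Hence φ⁻¹(21) = 18.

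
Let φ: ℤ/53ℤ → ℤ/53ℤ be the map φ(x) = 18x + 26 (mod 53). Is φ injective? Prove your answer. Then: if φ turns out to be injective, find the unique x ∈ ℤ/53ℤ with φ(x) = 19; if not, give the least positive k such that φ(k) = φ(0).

If φ(a) = φ(b), then 18a ≡ 18b (mod 53). Because gcd(18, 53) = 1, we may cancel 18 to get a ≡ b (mod 53).
Hence φ is injective.
We now compute 18⁻¹ mod 53 explicitly. Euclid's algorithm: 53 = 2·18 + 17, 18 = 1·17 + 1; back-substituting gives 1 = 3·18 − 1·53, so 18⁻¹ ≡ 3 (mod 53).
Since φ is injective, we compute φ⁻¹(19): solve 18x + 26 ≡ 19 (mod 53), i.e. 18x ≡ 46 (mod 53).
Multiplying by 18⁻¹ = 3 gives x ≡ 3·46 = 138 = 2·53 + 32 ≡ 32 (mod 53).
Check: φ(32) = 18·32 + 26 = 602 = 11·53 + 19 ≡ 19 (mod 53).

32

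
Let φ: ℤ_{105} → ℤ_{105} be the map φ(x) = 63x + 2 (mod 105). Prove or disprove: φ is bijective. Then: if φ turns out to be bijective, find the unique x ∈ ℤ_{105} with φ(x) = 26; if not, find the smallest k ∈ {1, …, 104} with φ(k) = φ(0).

5

We have gcd(63, 105) = 21 > 1. Taking u = 0 and v = 5: φ(0) = 2 and φ(5) = 63·5 + 2 = 317 ≡ 2 (mod 105).
So φ(0) = φ(5) while 0 ≠ 5, so φ is not injective, hence not bijective.
Since φ is not bijective, we find the least positive k with φ(k) = φ(0): this means 63k ≡ 0 (mod 105), i.e. 105 ∣ 63k. Since gcd(63, 105) = 21, dividing through by 21 this holds exactly when 5 ∣ 3k, and as gcd(3, 5) = 1, exactly when 5 ∣ k.
The smallest positive such k is 5.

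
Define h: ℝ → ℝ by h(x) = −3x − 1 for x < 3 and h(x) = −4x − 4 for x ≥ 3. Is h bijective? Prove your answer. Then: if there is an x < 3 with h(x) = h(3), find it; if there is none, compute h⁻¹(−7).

Both pieces are strictly decreasing (slopes −3 and −4), so each is injective on its own interval.
The left piece maps (−∞, 3) onto (−10, ∞); the right piece maps [3, ∞) onto (−∞, −16].
The images leave a gap (−10 has no preimage), so h is not surjective, hence not bijective.
Because the two images are disjoint, no x < 3 has h(x) = h(3), so we compute h⁻¹(−7): −7 lies in (−10, ∞), so solve −3x − 1 = −7: x = (−7 + 1)/(−3) = 2.

2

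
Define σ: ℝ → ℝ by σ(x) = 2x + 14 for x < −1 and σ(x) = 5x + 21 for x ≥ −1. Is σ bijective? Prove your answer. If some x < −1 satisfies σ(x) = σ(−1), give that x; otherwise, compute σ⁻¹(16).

Both pieces are strictly increasing (slopes 2 and 5), so each is injective on its own interval.
The left piece maps (−∞, −1) onto (−∞, 12); the right piece maps [−1, ∞) onto [16, ∞).
The images leave a gap (12 has no preimage), so σ is not surjective, hence not bijective.
Because the two images are disjoint, no x < −1 has σ(x) = σ(−1), so we compute σ⁻¹(16): 16 lies in [16, ∞), so solve 5x + 21 = 16: x = (16 − 21)/5 = −1.

-1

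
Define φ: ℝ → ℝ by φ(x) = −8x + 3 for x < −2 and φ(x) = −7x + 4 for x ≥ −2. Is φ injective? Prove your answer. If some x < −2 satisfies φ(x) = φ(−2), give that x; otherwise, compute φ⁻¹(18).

Both pieces are strictly decreasing (slopes −8 and −7), so each is injective on its own interval.
The left piece maps (−∞, −2) onto (19, ∞); the right piece maps [−2, ∞) onto (−∞, 18].
These images are disjoint, so no value is attained by both pieces. Hence φ is injective.
Because the two images are disjoint, no x < −2 has φ(x) = φ(−2), so we compute φ⁻¹(18): 18 lies in (−∞, 18], so solve −7x + 4 = 18: x = (18 − 4)/(−7) = −2.

-2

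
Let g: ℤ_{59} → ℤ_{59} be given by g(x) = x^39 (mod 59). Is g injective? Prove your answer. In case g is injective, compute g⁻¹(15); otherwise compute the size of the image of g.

Since 59 is prime, the nonzero elements of ℤ_{59} form a cyclic group of order 58.
As gcd(39, 58) = 1, raising to the 39th power is a bijection on this group: if s^39 ≡ t^39 then (st^{−1})^39 = 1, and the only element of order dividing gcd(39, 58) = 1 is 1, so s = t.
With g(0) = 0 this makes g injective on all of ℤ_{59}, hence bijective (finite equal-size domain and codomain). In particular g is injective.
Since g is injective, we find the preimage of 15. The inverse of x ↦ x^39 on (ℤ_{59})^× is x ↦ x^3, because 39·3 = 117 = 2·58 + 1 ≡ 1 (mod 58) and x^{58} = 1 for x ≠ 0 (Fermat). So g⁻¹(15) = 15^3 mod 59.
Repeated squaring mod 59: 15^1 ≡ 15, 15^2 ≡ 15² = 225 ≡ 48. Since 3 = 2 + 1, 15^3 ≡ 48·15: 48·15 = 720 ≡ 12. So 15^3 ≡ 12 (mod 59).
Hence g⁻¹(15) = 12.

12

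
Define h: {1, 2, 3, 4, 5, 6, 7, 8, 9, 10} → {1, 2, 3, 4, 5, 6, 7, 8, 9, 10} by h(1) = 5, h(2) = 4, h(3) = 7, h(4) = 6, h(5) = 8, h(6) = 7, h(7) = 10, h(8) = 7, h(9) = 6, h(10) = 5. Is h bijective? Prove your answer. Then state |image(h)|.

6

h(3) = 7 = h(6) with 3 ≠ 6, so h is not injective, hence not bijective.
The image of h is {4, 5, 6, 7, 8, 10}, which has 6 elements.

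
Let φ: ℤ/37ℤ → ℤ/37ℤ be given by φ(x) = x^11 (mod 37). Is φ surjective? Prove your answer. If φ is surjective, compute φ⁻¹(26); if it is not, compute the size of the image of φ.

10

Since 37 is prime, the nonzero elements of ℤ/37ℤ form a cyclic group of order 36.
As gcd(11, 36) = 1, raising to the 11th power is a bijection on this group: if x_1^11 ≡ x_2^11 then (x_1x_2^{−1})^11 = 1, and the only element of order dividing gcd(11, 36) = 1 is 1, so x_1 = x_2.
With φ(0) = 0 this makes φ injective on all of ℤ/37ℤ, hence bijective (finite equal-size domain and codomain). In particular φ is surjective.
Since φ is surjective, we find the preimage of 26. The inverse of x ↦ x^11 on (ℤ/37ℤ)^× is x ↦ x^23, because 11·23 = 253 = 7·36 + 1 ≡ 1 (mod 36) and x^{36} = 1 for x ≠ 0 (Fermat). So φ⁻¹(26) = 26^23 mod 37.
Repeated squaring mod 37: 26^1 ≡ 26, 26^2 ≡ 26² = 676 ≡ 10, 26^4 ≡ 10² = 100 ≡ 26, 26^8 ≡ 26² = 676 ≡ 10, 26^16 ≡ 10² = 100 ≡ 26. Since 23 = 16 + 4 + 2 + 1, 26^23 ≡ 26·26·10·26: 26·26 = 676 ≡ 10, then 10·10 = 100 ≡ 26, then 26·26 = 676 ≡ 10. So 26^23 ≡ 10 (mod 37).
Hence φ⁻¹(26) = 10.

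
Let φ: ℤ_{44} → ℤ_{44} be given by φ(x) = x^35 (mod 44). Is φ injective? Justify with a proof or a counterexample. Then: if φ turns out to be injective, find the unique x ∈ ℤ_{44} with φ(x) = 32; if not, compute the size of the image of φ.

9

φ(1) = 1^35 = 1.
φ(5): Repeated squaring mod 44: 5^1 ≡ 5, 5^2 ≡ 5² = 25, 5^4 ≡ 25² = 625 ≡ 9, 5^8 ≡ 9² = 81 ≡ 37, 5^16 ≡ 37² = 1369 ≡ 5, 5^32 ≡ 5² = 25. Since 35 = 32 + 2 + 1, 5^35 ≡ 25·25·5: 25·25 = 625 ≡ 9, then 9·5 = 45 ≡ 1. So 5^35 ≡ 1 (mod 44).
So φ(1) = φ(5) = 1 while 1 ≠ 5, hence φ is not injective.
Since φ is not injective, we determine |image(φ)|. Computing x^35 mod 44 for each x (by repeated squaring, reducing mod 44 at every step), the values φ(0), φ(1), …, φ(43) are: 0, 1, 32, 23, 12, 1, 32, 43, 32, 1, 32, 11, 12, 21, 12, 23, 12, 21, 32, 43, 12, 21, 0, 23, 32, 1, 12, 23, 32, 21, 32, 23, 32, 33, 12, 43, 12, 1, 12, 43, 32, 21, 12, 43.
The distinct values are {0, 1, 11, 12, 21, 23, 32, 33, 43}; there are 9 of them.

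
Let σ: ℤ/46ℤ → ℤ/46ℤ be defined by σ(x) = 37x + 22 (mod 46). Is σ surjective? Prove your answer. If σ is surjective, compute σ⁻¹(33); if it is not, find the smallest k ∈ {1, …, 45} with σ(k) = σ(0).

9

Since gcd(37, 46) = 1, 37 is invertible modulo 46. Euclid's algorithm: 46 = 1·37 + 9, 37 = 4·9 + 1; back-substituting gives 1 = 5·37 − 4·46, so 37⁻¹ ≡ 5 (mod 46).
For any y ∈ ℤ/46ℤ, x = 5(y − 22) mod 46 satisfies σ(x) = 37·5(y − 22) + 22 ≡ y (since 37·5 ≡ 1 mod 46). So every y has a preimage.
Thus σ is surjective.
Since σ is surjective, we find σ⁻¹(33): we need 37x ≡ 33 − 22 ≡ 11 (mod 46). Using 37⁻¹ = 5: x ≡ 5·11 = 55 = 1·46 + 9, so x = 9.
Check: σ(9) = 37·9 + 22 = 355 = 7·46 + 33 ≡ 33 (mod 46).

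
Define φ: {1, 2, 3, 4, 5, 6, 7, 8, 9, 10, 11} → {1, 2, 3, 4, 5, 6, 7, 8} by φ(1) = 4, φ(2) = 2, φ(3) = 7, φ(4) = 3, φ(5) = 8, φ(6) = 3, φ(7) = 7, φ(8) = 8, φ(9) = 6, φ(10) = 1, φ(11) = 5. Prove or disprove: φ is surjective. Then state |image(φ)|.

8

Every element of the codomain has a preimage: 1 = φ(10), 2 = φ(2), 3 = φ(4), 4 = φ(1), 5 = φ(11), 6 = φ(9), 7 = φ(3), 8 = φ(5).
Hence φ is surjective.
The image of φ is {1, 2, 3, 4, 5, 6, 7, 8}, which has 8 elements.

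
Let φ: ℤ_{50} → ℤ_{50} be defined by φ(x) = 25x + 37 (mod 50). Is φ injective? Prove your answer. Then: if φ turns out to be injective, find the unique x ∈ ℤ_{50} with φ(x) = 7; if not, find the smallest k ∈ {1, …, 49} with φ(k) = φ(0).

2

We have gcd(25, 50) = 25 > 1. Taking u = 0 and v = 2: φ(0) = 37 and φ(2) = 25·2 + 37 = 87 ≡ 37 (mod 50).
So φ(0) = φ(2) while 0 ≠ 2, therefore φ is not injective.
Since φ is not injective, we find the least positive k with φ(k) = φ(0): this means 25k ≡ 0 (mod 50), i.e. 50 ∣ 25k. Since gcd(25, 50) = 25, dividing through by 25 this holds exactly when 2 ∣ k.
The smallest positive such k is 2.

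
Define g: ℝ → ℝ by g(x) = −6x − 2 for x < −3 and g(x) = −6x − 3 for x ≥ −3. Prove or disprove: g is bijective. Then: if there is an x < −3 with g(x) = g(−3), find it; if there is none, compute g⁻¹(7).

-5/3

Both pieces are strictly decreasing (slopes −6 and −6), so each is injective on its own interval.
The left piece maps (−∞, −3) onto (16, ∞); the right piece maps [−3, ∞) onto (−∞, 15].
The images leave a gap (16 has no preimage), so g is not surjective, hence not bijective.
Because the two images are disjoint, no x < −3 has g(x) = g(−3), so we compute g⁻¹(7): 7 lies in (−∞, 15], so solve −6x − 3 = 7: x = (7 + 3)/(−6) = −5/3.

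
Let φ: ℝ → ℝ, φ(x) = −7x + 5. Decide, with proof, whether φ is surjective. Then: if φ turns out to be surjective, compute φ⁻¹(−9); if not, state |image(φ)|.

For any y ∈ ℝ, x = (y − 5)/(−7) satisfies φ(x) = y.
Hence φ is surjective.
Since φ is surjective, we compute φ⁻¹(−9) = (−9 − 5)/(−7) = 2.

2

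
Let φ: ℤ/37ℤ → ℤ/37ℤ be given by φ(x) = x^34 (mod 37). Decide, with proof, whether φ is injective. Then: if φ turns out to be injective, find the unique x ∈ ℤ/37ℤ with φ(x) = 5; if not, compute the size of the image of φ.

19

φ(18): Repeated squaring mod 37: 18^1 ≡ 18, 18^2 ≡ 18² = 324 ≡ 28, 18^4 ≡ 28² = 784 ≡ 7, 18^8 ≡ 7² = 49 ≡ 12, 18^16 ≡ 12² = 144 ≡ 33, 18^32 ≡ 33² = 1089 ≡ 16. Since 34 = 32 + 2, 18^34 ≡ 16·28: 16·28 = 448 ≡ 4. So 18^34 ≡ 4 (mod 37).
φ(19): Repeated squaring mod 37: 19^1 ≡ 19, 19^2 ≡ 19² = 361 ≡ 28, 19^4 ≡ 28² = 784 ≡ 7, 19^8 ≡ 7² = 49 ≡ 12, 19^16 ≡ 12² = 144 ≡ 33, 19^32 ≡ 33² = 1089 ≡ 16. Since 34 = 32 + 2, 19^34 ≡ 16·28: 16·28 = 448 ≡ 4. So 19^34 ≡ 4 (mod 37).
So φ(18) = φ(19) = 4 while 18 ≠ 19, thus φ is not injective.
Since φ is not injective, we determine |image(φ)|. Computing x^34 mod 37 for each x (by repeated squaring, reducing mod 37 at every step), the values φ(0), φ(1), …, φ(36) are: 0, 1, 28, 33, 7, 3, 36, 34, 11, 16, 10, 26, 9, 30, 27, 25, 12, 21, 4, 4, 21, 12, 25, 27, 30, 9, 26, 10, 16, 11, 34, 36, 3, 7, 33, 28, 1.
The distinct values are {0, 1, 3, 4, 7, 9, 10, 11, 12, 16, 21, 25, 26, 27, 28, 30, 33, 34, 36}; there are 19 of them.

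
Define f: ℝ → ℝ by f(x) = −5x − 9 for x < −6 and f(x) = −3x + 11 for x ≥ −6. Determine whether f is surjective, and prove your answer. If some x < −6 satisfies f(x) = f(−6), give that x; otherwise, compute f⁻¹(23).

-38/5

Both pieces are strictly decreasing (slopes −5 and −3), so each is injective on its own interval.
The left piece maps (−∞, −6) onto (21, ∞); the right piece maps [−6, ∞) onto (−∞, 29].
The union (21, ∞) ∪ (−∞, 29] covers ℝ, so f is surjective.
For the follow-up: the images overlap, so an x < −6 with f(x) = f(−6) exists. f(−6) = 29; solving −5x − 9 = 29 for x < −6 gives x = (29 + 9)/(−5) = −38/5.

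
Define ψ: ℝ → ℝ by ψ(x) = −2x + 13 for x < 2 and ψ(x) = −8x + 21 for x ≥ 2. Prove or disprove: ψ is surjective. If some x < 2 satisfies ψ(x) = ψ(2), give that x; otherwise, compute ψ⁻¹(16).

Both pieces are strictly decreasing (slopes −2 and −8), so each is injective on its own interval.
The left piece maps (−∞, 2) onto (9, ∞); the right piece maps [2, ∞) onto (−∞, 5].
The union (9, ∞) ∪ (−∞, 5] omits the interval between 9 and 5; in particular 9 has no preimage. So ψ is not surjective.
Because the two images are disjoint, no x < 2 has ψ(x) = ψ(2), so we compute ψ⁻¹(16): 16 lies in (9, ∞), so solve −2x + 13 = 16: x = (16 − 13)/(−2) = −3/2.

-3/2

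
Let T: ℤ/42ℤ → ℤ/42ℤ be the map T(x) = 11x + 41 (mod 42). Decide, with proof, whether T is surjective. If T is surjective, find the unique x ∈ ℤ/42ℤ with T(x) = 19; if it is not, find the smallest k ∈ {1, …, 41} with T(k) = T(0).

40

Since gcd(11, 42) = 1, 11 is invertible modulo 42. Euclid's algorithm: 42 = 3·11 + 9, 11 = 1·9 + 2, 9 = 4·2 + 1; back-substituting gives 1 = 23·11 − 6·42, so 11⁻¹ ≡ 23 (mod 42).
For any y ∈ ℤ/42ℤ, x = 23(y − 41) mod 42 satisfies T(x) = 11·23(y − 41) + 41 ≡ y (since 11·23 ≡ 1 mod 42). So every y has a preimage.
Thus T is surjective.
Since T is surjective, we find T⁻¹(19): we need 11x ≡ 19 − 41 ≡ 20 (mod 42). Using 11⁻¹ = 23: x ≡ 23·20 = 460 = 10·42 + 40, so x = 40.
Check: T(40) = 11·40 + 41 = 481 = 11·42 + 19 ≡ 19 (mod 42).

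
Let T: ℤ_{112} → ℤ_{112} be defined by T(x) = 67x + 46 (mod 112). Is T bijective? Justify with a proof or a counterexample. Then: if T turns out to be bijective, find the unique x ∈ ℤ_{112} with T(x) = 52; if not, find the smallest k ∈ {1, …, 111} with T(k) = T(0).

82

If T(u) = T(v), then 67u ≡ 67v (mod 112). Because gcd(67, 112) = 1, we may cancel 67 to get u ≡ v (mod 112).
We now compute 67⁻¹ mod 112 explicitly. Euclid's algorithm: 112 = 1·67 + 45, 67 = 1·45 + 22, 45 = 2·22 + 1; back-substituting gives 1 = 107·67 − 64·112, so 67⁻¹ ≡ 107 (mod 112).
For any y ∈ ℤ_{112}, x = 107(y − 46) mod 112 satisfies T(x) = 67·107(y − 46) + 46 ≡ y (since 67·107 ≡ 1 mod 112). So every y has a preimage.
So T is bijective.
Since T is bijective, we find T⁻¹(52): we need 67x ≡ 52 − 46 ≡ 6 (mod 112). Using 67⁻¹ = 107: x ≡ 107·6 = 642 = 5·112 + 82, so x = 82.
Check: T(82) = 67·82 + 46 = 5540 = 49·112 + 52 ≡ 52 (mod 112).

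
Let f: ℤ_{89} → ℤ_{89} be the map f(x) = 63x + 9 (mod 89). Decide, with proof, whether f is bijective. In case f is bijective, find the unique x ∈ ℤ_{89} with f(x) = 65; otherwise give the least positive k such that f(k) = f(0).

80

If f(a) = f(b), then 63a ≡ 63b (mod 89). Because gcd(63, 89) = 1, we may cancel 63 to get a ≡ b (mod 89).
We now compute 63⁻¹ mod 89 explicitly. Euclid's algorithm: 89 = 1·63 + 26, 63 = 2·26 + 11, 26 = 2·11 + 4, 11 = 2·4 + 3, 4 = 1·3 + 1; back-substituting gives 1 = 65·63 − 46·89, so 63⁻¹ ≡ 65 (mod 89).
Then y ↦ 65(y − 9) is a two-sided inverse to f, so every y ∈ ℤ_{89} has a preimage.
So f is bijective.
Since f is bijective, we find f⁻¹(65): we need 63x ≡ 65 − 9 ≡ 56 (mod 89). Using 63⁻¹ = 65: x ≡ 65·56 = 3640 = 40·89 + 80, so x = 80.
Check: f(80) = 63·80 + 9 = 5049 = 56·89 + 65 ≡ 65 (mod 89).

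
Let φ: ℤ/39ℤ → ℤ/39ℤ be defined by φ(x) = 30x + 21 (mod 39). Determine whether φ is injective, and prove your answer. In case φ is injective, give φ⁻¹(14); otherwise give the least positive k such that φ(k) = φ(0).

We have gcd(30, 39) = 3 > 1. Taking x_1 = 0 and x_2 = 13: φ(0) = 21 and φ(13) = 30·13 + 21 = 411 ≡ 21 (mod 39).
So φ(0) = φ(13) while 0 ≠ 13, thus φ is not injective.
Since φ is not injective, we find the least positive k with φ(k) = φ(0): this means 30k ≡ 0 (mod 39), i.e. 39 ∣ 30k. Since gcd(30, 39) = 3, dividing through by 3 this holds exactly when 13 ∣ 10k, and as gcd(10, 13) = 1, exactly when 13 ∣ k.
The smallest positive such k is 13.

13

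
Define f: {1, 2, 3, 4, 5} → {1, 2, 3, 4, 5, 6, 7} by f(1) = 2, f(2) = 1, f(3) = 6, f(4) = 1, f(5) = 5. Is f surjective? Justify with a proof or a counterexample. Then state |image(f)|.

No element maps to 3, so f is not surjective.
The image of f is {1, 2, 5, 6}, which has 4 elements.

4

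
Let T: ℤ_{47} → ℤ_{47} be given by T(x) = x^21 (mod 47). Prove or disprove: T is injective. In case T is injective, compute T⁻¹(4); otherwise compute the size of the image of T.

24

Since 47 is prime, the nonzero elements of ℤ_{47} form a cyclic group of order 46.
As gcd(21, 46) = 1, raising to the 21st power is a bijection on this group: if x_1^21 ≡ x_2^21 then (x_1x_2^{−1})^21 = 1, and the only element of order dividing gcd(21, 46) = 1 is 1, so x_1 = x_2.
With T(0) = 0 this makes T injective on all of ℤ_{47}, hence bijective (finite equal-size domain and codomain). In particular T is injective.
Since T is injective, we find the preimage of 4. The inverse of x ↦ x^21 on (ℤ_{47})^× is x ↦ x^11, because 21·11 = 231 = 5·46 + 1 ≡ 1 (mod 46) and x^{46} = 1 for x ≠ 0 (Fermat). So T⁻¹(4) = 4^11 mod 47.
Repeated squaring mod 47: 4^1 ≡ 4, 4^2 ≡ 4² = 16, 4^4 ≡ 16² = 256 ≡ 21, 4^8 ≡ 21² = 441 ≡ 18. Since 11 = 8 + 2 + 1, 4^11 ≡ 18·16·4: 18·16 = 288 ≡ 6, then 6·4 = 24. So 4^11 ≡ 24 (mod 47).
Hence T⁻¹(4) = 24.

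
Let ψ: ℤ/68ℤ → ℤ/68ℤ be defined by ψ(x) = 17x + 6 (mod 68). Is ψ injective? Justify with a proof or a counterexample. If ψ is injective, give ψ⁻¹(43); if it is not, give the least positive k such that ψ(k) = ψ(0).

We have gcd(17, 68) = 17 > 1. Taking s = 0 and t = 4: ψ(0) = 6 and ψ(4) = 17·4 + 6 = 74 ≡ 6 (mod 68).
So ψ(0) = ψ(4) while 0 ≠ 4, therefore ψ is not injective.
Since ψ is not injective, we find the least positive k with ψ(k) = ψ(0): this means 17k ≡ 0 (mod 68), i.e. 68 ∣ 17k. Since gcd(17, 68) = 17, dividing through by 17 this holds exactly when 4 ∣ k.
The smallest positive such k is 4.

4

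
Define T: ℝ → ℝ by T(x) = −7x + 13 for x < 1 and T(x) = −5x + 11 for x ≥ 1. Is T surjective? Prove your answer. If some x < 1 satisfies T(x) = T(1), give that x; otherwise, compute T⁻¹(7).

Both pieces are strictly decreasing (slopes −7 and −5), so each is injective on its own interval.
The left piece maps (−∞, 1) onto (6, ∞); the right piece maps [1, ∞) onto (−∞, 6].
These images together cover ℝ, so T is surjective.
Because the two images are disjoint, no x < 1 has T(x) = T(1), so we compute T⁻¹(7): 7 lies in (6, ∞), so solve −7x + 13 = 7: x = (7 − 13)/(−7) = 6/7.

6/7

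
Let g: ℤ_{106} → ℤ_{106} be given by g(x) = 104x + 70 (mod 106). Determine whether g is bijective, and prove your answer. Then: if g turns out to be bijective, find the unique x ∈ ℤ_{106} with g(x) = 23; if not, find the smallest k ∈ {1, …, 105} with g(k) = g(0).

53

We have gcd(104, 106) = 2 > 1. Taking a = 0 and b = 53: g(0) = 70 and g(53) = 104·53 + 70 = 5582 ≡ 70 (mod 106).
So g(0) = g(53) while 0 ≠ 53, therefore g is not injective, hence not bijective.
Since g is not bijective, we find the least positive k with g(k) = g(0): this means 104k ≡ 0 (mod 106), i.e. 106 ∣ 104k. Since gcd(104, 106) = 2, dividing through by 2 this holds exactly when 53 ∣ 52k, and as gcd(52, 53) = 1, exactly when 53 ∣ k.
The smallest positive such k is 53.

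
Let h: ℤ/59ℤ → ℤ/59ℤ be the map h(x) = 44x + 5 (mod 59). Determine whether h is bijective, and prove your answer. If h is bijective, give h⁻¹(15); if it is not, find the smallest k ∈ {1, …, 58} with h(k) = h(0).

If h(x_1) = h(x_2), then 44x_1 ≡ 44x_2 (mod 59). Because gcd(44, 59) = 1, we may cancel 44 to get x_1 ≡ x_2 (mod 59).
We now compute 44⁻¹ mod 59 explicitly. Euclid's algorithm: 59 = 1·44 + 15, 44 = 2·15 + 14, 15 = 1·14 + 1; back-substituting gives 1 = 55·44 − 41·59, so 44⁻¹ ≡ 55 (mod 59).
For any y ∈ ℤ/59ℤ, x = 55(y − 5) mod 59 satisfies h(x) = 44·55(y − 5) + 5 ≡ y (since 44·55 ≡ 1 mod 59). So every y has a preimage.
So h is bijective.
Since h is bijective, we compute h⁻¹(15): solve 44x + 5 ≡ 15 (mod 59), i.e. 44x ≡ 10 (mod 59).
Multiplying by 44⁻¹ = 55 gives x ≡ 55·10 = 550 = 9·59 + 19 ≡ 19 (mod 59).
Check: h(19) = 44·19 + 5 = 841 = 14·59 + 15 ≡ 15 (mod 59).

19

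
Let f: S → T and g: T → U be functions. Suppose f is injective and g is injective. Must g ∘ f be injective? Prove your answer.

injective

Suppose (g ∘ f)(u) = (g ∘ f)(v), i.e. g(f(u)) = g(f(v)).
Since g is injective, f(u) = f(v). Since f is injective, u = v. Hence g ∘ f is injective.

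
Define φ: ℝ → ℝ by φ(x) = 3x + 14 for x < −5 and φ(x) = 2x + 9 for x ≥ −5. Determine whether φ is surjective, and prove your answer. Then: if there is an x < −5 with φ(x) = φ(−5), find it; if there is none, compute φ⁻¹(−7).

-7

Both pieces are strictly increasing (slopes 3 and 2), so each is injective on its own interval.
The left piece maps (−∞, −5) onto (−∞, −1); the right piece maps [−5, ∞) onto [−1, ∞).
These images together cover ℝ, so φ is surjective.
Because the two images are disjoint, no x < −5 has φ(x) = φ(−5), so we compute φ⁻¹(−7): −7 lies in (−∞, −1), so solve 3x + 14 = −7: x = (−7 − 14)/3 = −7.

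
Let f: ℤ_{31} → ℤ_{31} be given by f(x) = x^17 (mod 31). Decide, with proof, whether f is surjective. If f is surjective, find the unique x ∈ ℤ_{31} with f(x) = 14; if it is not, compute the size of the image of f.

18

Since 31 is prime, the nonzero elements of ℤ_{31} form a cyclic group of order 30.
As gcd(17, 30) = 1, raising to the 17th power is a bijection on this group: if s^17 ≡ t^17 then (st^{−1})^17 = 1, and the only element of order dividing gcd(17, 30) = 1 is 1, so s = t.
With f(0) = 0 this makes f injective on all of ℤ_{31}, hence bijective (finite equal-size domain and codomain). In particular f is surjective.
Since f is surjective, we find the preimage of 14. The inverse of x ↦ x^17 on (ℤ_{31})^× is x ↦ x^23, because 17·23 = 391 = 13·30 + 1 ≡ 1 (mod 30) and x^{30} = 1 for x ≠ 0 (Fermat). So f⁻¹(14) = 14^23 mod 31.
Repeated squaring mod 31: 14^1 ≡ 14, 14^2 ≡ 14² = 196 ≡ 10, 14^4 ≡ 10² = 100 ≡ 7, 14^8 ≡ 7² = 49 ≡ 18, 14^16 ≡ 18² = 324 ≡ 14. Since 23 = 16 + 4 + 2 + 1, 14^23 ≡ 14·7·10·14: 14·7 = 98 ≡ 5, then 5·10 = 50 ≡ 19, then 19·14 = 266 ≡ 18. So 14^23 ≡ 18 (mod 31).
Hence f⁻¹(14) = 18.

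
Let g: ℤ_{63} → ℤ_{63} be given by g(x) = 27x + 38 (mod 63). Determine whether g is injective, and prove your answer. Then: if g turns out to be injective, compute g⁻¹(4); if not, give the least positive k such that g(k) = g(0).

Recall that g is injective if g(a) = g(b) implies a = b.
We have gcd(27, 63) = 9 > 1. Taking a = 0 and b = 7: g(0) = 38 and g(7) = 27·7 + 38 = 227 ≡ 38 (mod 63).
So g(0) = g(7) while 0 ≠ 7, therefore g is not injective.
Since g is not injective, we find the least positive k with g(k) = g(0): this means 27k ≡ 0 (mod 63), i.e. 63 ∣ 27k. Since gcd(27, 63) = 9, dividing through by 9 this holds exactly when 7 ∣ 3k, and as gcd(3, 7) = 1, exactly when 7 ∣ k.
The smallest positive such k is 7.

7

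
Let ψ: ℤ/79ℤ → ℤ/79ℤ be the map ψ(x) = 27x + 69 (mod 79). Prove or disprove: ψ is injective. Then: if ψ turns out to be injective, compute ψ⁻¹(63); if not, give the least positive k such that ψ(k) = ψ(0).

Recall: injectivity means: for all x_1, x_2 in the domain, ψ(x_1) = ψ(x_2) implies x_1 = x_2.
If ψ(x_1) = ψ(x_2), then 27x_1 ≡ 27x_2 (mod 79). Because gcd(27, 79) = 1, we may cancel 27 to get x_1 ≡ x_2 (mod 79).
Hence ψ is injective.
We now compute 27⁻¹ mod 79 explicitly. Euclid's algorithm: 79 = 2·27 + 25, 27 = 1·25 + 2, 25 = 12·2 + 1; back-substituting gives 1 = 41·27 − 14·79, so 27⁻¹ ≡ 41 (mod 79).
Since ψ is injective, we find ψ⁻¹(63): we need 27x ≡ 63 − 69 ≡ 73 (mod 79). Using 27⁻¹ = 41: x ≡ 41·73 = 2993 = 37·79 + 70, so x = 70.
Check: ψ(70) = 27·70 + 69 = 1959 = 24·79 + 63 ≡ 63 (mod 79).

70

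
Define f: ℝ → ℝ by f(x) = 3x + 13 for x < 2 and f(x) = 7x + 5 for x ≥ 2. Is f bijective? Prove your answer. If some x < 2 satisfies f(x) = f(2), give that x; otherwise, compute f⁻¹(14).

Both pieces are strictly increasing (slopes 3 and 7), so each is injective on its own interval.
The left piece maps (−∞, 2) onto (−∞, 19); the right piece maps [2, ∞) onto [19, ∞).
Since 19 = 19, the images partition ℝ: f is injective and surjective, hence bijective.
Because the two images are disjoint, no x < 2 has f(x) = f(2), so we compute f⁻¹(14): 14 lies in (−∞, 19), so solve 3x + 13 = 14: x = (14 − 13)/3 = 1/3.

1/3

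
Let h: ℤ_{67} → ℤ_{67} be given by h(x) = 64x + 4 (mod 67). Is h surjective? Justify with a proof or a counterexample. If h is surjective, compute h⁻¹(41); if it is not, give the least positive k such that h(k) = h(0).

10

Recall: h is surjective if every y in the codomain equals h(x) for some x in the domain.
Since gcd(64, 67) = 1, 64 is invertible modulo 67. Euclid's algorithm: 67 = 1·64 + 3, 64 = 21·3 + 1; back-substituting gives 1 = 22·64 − 21·67, so 64⁻¹ ≡ 22 (mod 67).
For any y ∈ ℤ_{67}, x = 22(y − 4) mod 67 satisfies h(x) = 64·22(y − 4) + 4 ≡ y (since 64·22 ≡ 1 mod 67). So every y has a preimage.
So h is surjective.
Since h is surjective, we find h⁻¹(41): we need 64x ≡ 41 − 4 ≡ 37 (mod 67). Using 64⁻¹ = 22: x ≡ 22·37 = 814 = 12·67 + 10, so x = 10.
Check: h(10) = 64·10 + 4 = 644 = 9·67 + 41 ≡ 41 (mod 67).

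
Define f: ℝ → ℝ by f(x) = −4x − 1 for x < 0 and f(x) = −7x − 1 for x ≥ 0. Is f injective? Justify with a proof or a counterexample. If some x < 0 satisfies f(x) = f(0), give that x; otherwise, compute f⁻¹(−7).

Both pieces are strictly decreasing (slopes −4 and −7), so each is injective on its own interval.
The left piece maps (−∞, 0) onto (−1, ∞); the right piece maps [0, ∞) onto (−∞, −1].
These images are disjoint, so no value is attained by both pieces. Hence f is injective.
Because the two images are disjoint, no x < 0 has f(x) = f(0), so we compute f⁻¹(−7): −7 lies in (−∞, −1], so solve −7x − 1 = −7: x = (−7 + 1)/(−7) = 6/7.

6/7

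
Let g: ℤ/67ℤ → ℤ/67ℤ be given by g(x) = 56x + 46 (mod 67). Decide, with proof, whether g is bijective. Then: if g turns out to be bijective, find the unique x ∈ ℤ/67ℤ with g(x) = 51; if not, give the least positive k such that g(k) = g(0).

If g(s) = g(t), then 56s ≡ 56t (mod 67). Because gcd(56, 67) = 1, we may cancel 56 to get s ≡ t (mod 67).
We now compute 56⁻¹ mod 67 explicitly. Euclid's algorithm: 67 = 1·56 + 11, 56 = 5·11 + 1; back-substituting gives 1 = 6·56 − 5·67, so 56⁻¹ ≡ 6 (mod 67).
Then y ↦ 6(y − 46) is a two-sided inverse to g, so every y ∈ ℤ/67ℤ has a preimage.
Therefore g is bijective.
Since g is bijective, we find g⁻¹(51): we need 56x ≡ 51 − 46 ≡ 5 (mod 67). Using 56⁻¹ = 6: x ≡ 6·5 = 30, so x = 30.
Check: g(30) = 56·30 + 46 = 1726 = 25·67 + 51 ≡ 51 (mod 67).

30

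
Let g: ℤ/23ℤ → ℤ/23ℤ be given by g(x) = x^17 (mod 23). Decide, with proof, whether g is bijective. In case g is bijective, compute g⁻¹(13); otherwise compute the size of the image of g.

8

Since 23 is prime, the nonzero elements of ℤ/23ℤ form a cyclic group of order 22.
As gcd(17, 22) = 1, raising to the 17th power is a bijection on this group: if x_1^17 ≡ x_2^17 then (x_1x_2^{−1})^17 = 1, and the only element of order dividing gcd(17, 22) = 1 is 1, so x_1 = x_2.
With g(0) = 0 this makes g injective on all of ℤ/23ℤ, hence bijective (finite equal-size domain and codomain). In particular g is bijective.
Since g is bijective, we find the preimage of 13. The inverse of x ↦ x^17 on (ℤ/23ℤ)^× is x ↦ x^13, because 17·13 = 221 = 10·22 + 1 ≡ 1 (mod 22) and x^{22} = 1 for x ≠ 0 (Fermat). So g⁻¹(13) = 13^13 mod 23.
Repeated squaring mod 23: 13^1 ≡ 13, 13^2 ≡ 13² = 169 ≡ 8, 13^4 ≡ 8² = 64 ≡ 18, 13^8 ≡ 18² = 324 ≡ 2. Since 13 = 8 + 4 + 1, 13^13 ≡ 2·18·13: 2·18 = 36 ≡ 13, then 13·13 = 169 ≡ 8. So 13^13 ≡ 8 (mod 23).
Hence g⁻¹(13) = 8.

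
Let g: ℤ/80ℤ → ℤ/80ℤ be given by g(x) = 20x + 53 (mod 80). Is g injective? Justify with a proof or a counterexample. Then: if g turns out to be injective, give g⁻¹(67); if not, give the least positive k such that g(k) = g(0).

4

We have gcd(20, 80) = 20 > 1. Taking s = 0 and t = 4: g(0) = 53 and g(4) = 20·4 + 53 = 133 ≡ 53 (mod 80).
So g(0) = g(4) while 0 ≠ 4, therefore g is not injective.
Since g is not injective, we find the least positive k with g(k) = g(0): this means 20k ≡ 0 (mod 80), i.e. 80 ∣ 20k. Since gcd(20, 80) = 20, dividing through by 20 this holds exactly when 4 ∣ k.
The smallest positive such k is 4.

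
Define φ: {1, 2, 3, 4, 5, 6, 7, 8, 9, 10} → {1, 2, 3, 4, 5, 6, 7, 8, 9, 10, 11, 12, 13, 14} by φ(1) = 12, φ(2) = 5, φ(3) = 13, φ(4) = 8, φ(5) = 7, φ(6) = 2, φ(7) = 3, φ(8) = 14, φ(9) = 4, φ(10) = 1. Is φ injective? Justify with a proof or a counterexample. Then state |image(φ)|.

10

The values φ(1), …, φ(10) are 12, 5, 13, 8, 7, 2, 3, 14, 4, 1 — all distinct.
So φ(s) = φ(t) only when s = t, and φ is injective.
The image of φ is {1, 2, 3, 4, 5, 7, 8, 12, 13, 14}, which has 10 elements.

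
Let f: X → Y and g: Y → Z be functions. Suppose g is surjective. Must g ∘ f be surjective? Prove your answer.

not surjective

No. Take X = {0}, Y = Z = {0, 1, 2, 3, 4}, f(0) = 0, and g = identity (surjective).
Then (g ∘ f)(0) = 0, and 4 ∈ Z has no preimage under g ∘ f, so g ∘ f is not surjective.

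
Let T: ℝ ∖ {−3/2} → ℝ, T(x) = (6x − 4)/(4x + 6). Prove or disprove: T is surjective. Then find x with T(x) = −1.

If T(x) = 3/2, cross-multiplying gives 4(6x − 4) = 6(4x + 6), which simplifies to −16 = 36 — false.  So 3/2 has no preimage and T is not surjective.
Solving T(x) = −1: cross-multiplying gives 6x − 4 = −1(4x + 6), which rearranges to 10x = −2, so x = −1/5.

-1/5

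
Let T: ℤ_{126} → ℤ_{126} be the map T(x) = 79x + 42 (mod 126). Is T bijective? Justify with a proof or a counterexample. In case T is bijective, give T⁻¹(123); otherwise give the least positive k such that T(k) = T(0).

By definition, T is injective when T(x_1) = T(x_2) forces x_1 = x_2.
Suppose T(x_1) = T(x_2) in ℤ_{126}. Then 79x_1 + 42 ≡ 79x_2 + 42 (mod 126), thus 79(x_1 − x_2) ≡ 0 (mod 126).
Since gcd(79, 126) = 1, 79 is invertible modulo 126, thus x_1 − x_2 ≡ 0 (mod 126), i.e. x_1 = x_2.
We now compute 79⁻¹ mod 126 explicitly. Euclid's algorithm: 126 = 1·79 + 47, 79 = 1·47 + 32, 47 = 1·32 + 15, 32 = 2·15 + 2, 15 = 7·2 + 1; back-substituting gives 1 = 67·79 − 42·126, so 79⁻¹ ≡ 67 (mod 126).
Then y ↦ 67(y − 42) is a two-sided inverse to T, so every y ∈ ℤ_{126} has a preimage.
Hence T is bijective.
Since T is bijective, we compute T⁻¹(123): solve 79x + 42 ≡ 123 (mod 126), i.e. 79x ≡ 81 (mod 126).
Multiplying by 79⁻¹ = 67 gives x ≡ 67·81 = 5427 = 43·126 + 9 ≡ 9 (mod 126).
Check: T(9) = 79·9 + 42 = 753 = 5·126 + 123 ≡ 123 (mod 126).

9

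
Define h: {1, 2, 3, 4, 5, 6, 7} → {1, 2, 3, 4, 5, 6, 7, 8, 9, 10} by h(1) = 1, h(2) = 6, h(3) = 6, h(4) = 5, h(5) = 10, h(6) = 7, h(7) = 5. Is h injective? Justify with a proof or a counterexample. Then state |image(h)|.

h(2) = 6 = h(3) with 2 ≠ 3, so h is not injective.
The image of h is {1, 5, 6, 7, 10}, which has 5 elements.

5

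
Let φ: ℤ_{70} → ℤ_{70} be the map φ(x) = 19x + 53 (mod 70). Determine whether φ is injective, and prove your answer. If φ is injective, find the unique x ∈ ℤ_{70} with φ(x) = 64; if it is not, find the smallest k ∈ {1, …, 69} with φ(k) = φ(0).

If φ(a) = φ(b), then 19a ≡ 19b (mod 70). Because gcd(19, 70) = 1, we may cancel 19 to get a ≡ b (mod 70).
So φ is injective.
We now compute 19⁻¹ mod 70 explicitly. Euclid's algorithm: 70 = 3·19 + 13, 19 = 1·13 + 6, 13 = 2·6 + 1; back-substituting gives 1 = 59·19 − 16·70, so 19⁻¹ ≡ 59 (mod 70).
Since φ is injective, we compute φ⁻¹(64): solve 19x + 53 ≡ 64 (mod 70), i.e. 19x ≡ 11 (mod 70).
Multiplying by 19⁻¹ = 59 gives x ≡ 59·11 = 649 = 9·70 + 19 ≡ 19 (mod 70).
Check: φ(19) = 19·19 + 53 = 414 = 5·70 + 64 ≡ 64 (mod 70).

19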